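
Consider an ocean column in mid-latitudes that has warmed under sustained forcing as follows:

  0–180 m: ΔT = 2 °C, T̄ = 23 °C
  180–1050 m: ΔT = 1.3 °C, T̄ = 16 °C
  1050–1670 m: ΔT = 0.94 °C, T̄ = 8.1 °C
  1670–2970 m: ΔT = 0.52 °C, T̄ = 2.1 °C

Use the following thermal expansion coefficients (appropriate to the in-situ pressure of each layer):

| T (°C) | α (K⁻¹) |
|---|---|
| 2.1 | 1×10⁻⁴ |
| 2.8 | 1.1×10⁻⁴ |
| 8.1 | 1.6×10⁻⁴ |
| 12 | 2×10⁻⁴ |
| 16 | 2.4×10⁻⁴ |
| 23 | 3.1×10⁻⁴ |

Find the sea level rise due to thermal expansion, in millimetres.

Layer 1 at 23 °C → α = 3.1×10⁻⁴ K⁻¹
Layer 2 at 16 °C → α = 2.4×10⁻⁴ K⁻¹
Layer 3 at 8.1 °C → α = 1.6×10⁻⁴ K⁻¹
Layer 4 at 2.1 °C → α = 1×10⁻⁴ K⁻¹
Layer 1: 3.1×10⁻⁴ × 2 × 180 = 0.11160 m
Layer 2: 1.3 × 870 × 2.4×10⁻⁴ = 0.27144 m
1050–1670 m: 1.6×10⁻⁴ × 620 × 0.94 = 0.093248 m
Layer 4: 1300 × 0.52 × 1×10⁻⁴ = 0.06760 m
Δh = 0.11160 + 0.27144 + 0.093248 + 0.06760 = 0.543888 m

544 mm of thermosteric rise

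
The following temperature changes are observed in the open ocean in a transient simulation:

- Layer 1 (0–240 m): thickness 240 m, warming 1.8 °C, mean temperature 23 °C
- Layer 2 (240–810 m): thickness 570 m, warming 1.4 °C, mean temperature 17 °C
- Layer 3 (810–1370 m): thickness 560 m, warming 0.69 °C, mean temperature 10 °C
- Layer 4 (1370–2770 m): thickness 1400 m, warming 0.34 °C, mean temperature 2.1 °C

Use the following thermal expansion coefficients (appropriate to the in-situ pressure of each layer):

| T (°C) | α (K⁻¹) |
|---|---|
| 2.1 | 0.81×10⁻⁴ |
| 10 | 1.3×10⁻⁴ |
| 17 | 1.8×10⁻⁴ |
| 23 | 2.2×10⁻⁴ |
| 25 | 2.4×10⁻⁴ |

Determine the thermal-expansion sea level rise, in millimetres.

330 mm of thermosteric rise

Layer 1 at 23 °C → α = 2.2×10⁻⁴ K⁻¹
Layer 2 at 17 °C → α = 1.8×10⁻⁴ K⁻¹
Layer 3 at 10 °C → α = 1.3×10⁻⁴ K⁻¹
Layer 4 at 2.1 °C → α = 0.81×10⁻⁴ K⁻¹
0–240 m: 240 × 2.2×10⁻⁴ × 1.8 = 0.09504 m
Layer 2: 570 × 1.8×10⁻⁴ × 1.4 = 0.14364 m
1.3×10⁻⁴ × 560 × 0.69 = 0.050232 m
1370–2770 m: 0.34 × 1400 × 0.81×10⁻⁴ = 0.038556 m
Δh = 0.09504 + 0.14364 + 0.050232 + 0.038556 = 0.327468 m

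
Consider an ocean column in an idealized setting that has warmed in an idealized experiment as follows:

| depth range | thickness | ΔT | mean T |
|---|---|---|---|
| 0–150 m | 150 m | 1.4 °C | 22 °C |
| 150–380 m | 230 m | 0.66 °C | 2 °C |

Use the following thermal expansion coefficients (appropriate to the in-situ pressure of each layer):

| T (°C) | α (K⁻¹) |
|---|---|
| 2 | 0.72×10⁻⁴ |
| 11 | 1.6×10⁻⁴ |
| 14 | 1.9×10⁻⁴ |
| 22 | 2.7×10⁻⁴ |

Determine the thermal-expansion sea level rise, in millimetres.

Layer 1 at 22 °C → α = 2.7×10⁻⁴ K⁻¹
Layer 2 at 2 °C → α = 0.72×10⁻⁴ K⁻¹
0–150 m: 150 × 1.4 × 2.7×10⁻⁴ = 0.05670 m
Layer 2: 0.72×10⁻⁴ × 230 × 0.66 = 0.0109296 m
Δh = 0.05670 + 0.0109296 = 0.0676296 m

67.6 mm of thermosteric rise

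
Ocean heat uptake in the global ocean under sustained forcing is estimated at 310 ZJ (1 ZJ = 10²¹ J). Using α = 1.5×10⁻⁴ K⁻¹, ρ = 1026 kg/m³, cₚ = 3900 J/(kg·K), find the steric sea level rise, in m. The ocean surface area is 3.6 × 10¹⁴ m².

Per unit area: Q = 310×10²¹ / (3.6×10¹⁴) ≈ 8.611×10⁸ J/m²
Δh = αQ/(ρcₚ) = 1.5×10⁻⁴ × 8.611×10⁸ / (1026 × 3900) ≈ 0.03228 m

about 0.0323 m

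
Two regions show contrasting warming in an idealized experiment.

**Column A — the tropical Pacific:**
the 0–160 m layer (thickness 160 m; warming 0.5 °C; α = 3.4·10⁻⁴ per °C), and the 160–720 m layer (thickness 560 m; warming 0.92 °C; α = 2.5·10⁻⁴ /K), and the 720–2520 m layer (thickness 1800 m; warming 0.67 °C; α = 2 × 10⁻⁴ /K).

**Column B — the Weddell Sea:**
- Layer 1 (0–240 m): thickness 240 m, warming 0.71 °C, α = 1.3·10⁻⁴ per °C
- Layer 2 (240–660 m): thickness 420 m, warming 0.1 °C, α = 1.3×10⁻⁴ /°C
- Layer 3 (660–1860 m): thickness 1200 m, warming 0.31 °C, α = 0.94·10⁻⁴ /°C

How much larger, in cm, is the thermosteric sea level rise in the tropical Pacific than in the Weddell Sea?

A Layer 1: 3.4×10⁻⁴ × 160 × 0.5 = 0.02720 m
A 160–720 m: 2.5×10⁻⁴ × 560 × 0.92 = 0.12880 m
A Layer 3: 1800 × 2×10⁻⁴ × 0.67 = 0.24120 m
A total: 0.39720 m
B 0–240 m: 1.3×10⁻⁴ × 0.71 × 240 = 0.022152 m
B 240–660 m: 420 × 1.3×10⁻⁴ × 0.1 = 0.00546 m
B Layer 3: 0.94×10⁻⁴ × 0.31 × 1200 = 0.034968 m
B total: 0.06258 m
Difference: 0.39720 − 0.06258 = 0.33462 m

Δh_A − Δh_B ≈ 33 cm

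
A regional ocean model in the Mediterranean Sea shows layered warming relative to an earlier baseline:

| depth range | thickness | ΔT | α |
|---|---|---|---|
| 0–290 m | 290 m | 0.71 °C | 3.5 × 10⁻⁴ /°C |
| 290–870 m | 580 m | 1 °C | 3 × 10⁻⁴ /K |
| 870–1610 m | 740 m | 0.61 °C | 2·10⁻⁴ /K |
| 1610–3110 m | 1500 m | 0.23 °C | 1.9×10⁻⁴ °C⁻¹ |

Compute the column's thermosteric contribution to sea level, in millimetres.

0.71 × 290 × 3.5×10⁻⁴ = 0.072065 m
3×10⁻⁴ × 580 × 1 = 0.17400 m
2×10⁻⁴ × 740 × 0.61 = 0.09028 m
Layer 4: 1500 × 0.23 × 1.9×10⁻⁴ = 0.06555 m
Δh = 0.072065 + 0.17400 + 0.09028 + 0.06555 = 0.401895 m ≈ 402 mm

about 402 mm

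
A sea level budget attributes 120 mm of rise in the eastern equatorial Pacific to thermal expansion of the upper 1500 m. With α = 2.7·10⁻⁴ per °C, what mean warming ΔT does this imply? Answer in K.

ΔT = Δh/(αH) = 0.12 / (2.7×10⁻⁴ × 1500) ≈ 0.2963 K

about 0.296 K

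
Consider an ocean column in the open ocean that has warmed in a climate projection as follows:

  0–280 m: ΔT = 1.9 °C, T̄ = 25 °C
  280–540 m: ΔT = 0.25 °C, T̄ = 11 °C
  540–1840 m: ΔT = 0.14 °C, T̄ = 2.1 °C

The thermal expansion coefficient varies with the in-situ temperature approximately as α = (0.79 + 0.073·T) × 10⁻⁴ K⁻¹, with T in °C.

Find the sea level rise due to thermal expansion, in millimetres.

Layer 1: α = (0.79 + 0.073×25)×10⁻⁴ = 2.615×10⁻⁴ K⁻¹
Layer 2: α = (0.79 + 0.073×11)×10⁻⁴ = 1.593×10⁻⁴ K⁻¹
Layer 3: α = (0.79 + 0.073×2.1)×10⁻⁴ = 0.9433×10⁻⁴ K⁻¹
0–280 m: 2.615×10⁻⁴ × 1.9 × 280 = 0.139118 m
280–540 m: 1.593×10⁻⁴ × 260 × 0.25 = 0.0103545 m
1300 × 0.9433×10⁻⁴ × 0.14 = 0.01716806 m
Δh = 0.139118 + 0.0103545 + 0.01716806 = 0.16664056 m

167 mm of thermosteric rise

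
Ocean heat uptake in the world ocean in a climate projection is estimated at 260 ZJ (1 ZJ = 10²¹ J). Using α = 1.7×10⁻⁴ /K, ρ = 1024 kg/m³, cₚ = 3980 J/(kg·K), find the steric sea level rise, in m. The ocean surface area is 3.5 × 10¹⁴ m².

0.0310 m of thermosteric rise

Per unit area: Q = 260×10²¹ / (3.5×10¹⁴) ≈ 7.429×10⁸ J/m²
Δh = αQ/(ρcₚ) = 1.7×10⁻⁴ × 7.429×10⁸ / (1024 × 3980) ≈ 0.030988 m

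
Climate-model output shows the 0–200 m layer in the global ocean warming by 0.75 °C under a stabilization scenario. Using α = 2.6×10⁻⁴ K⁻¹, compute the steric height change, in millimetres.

Δh = αΔT·H = 2.6×10⁻⁴ × 0.75 × 200 = 0.03900 m

about 39.0 mm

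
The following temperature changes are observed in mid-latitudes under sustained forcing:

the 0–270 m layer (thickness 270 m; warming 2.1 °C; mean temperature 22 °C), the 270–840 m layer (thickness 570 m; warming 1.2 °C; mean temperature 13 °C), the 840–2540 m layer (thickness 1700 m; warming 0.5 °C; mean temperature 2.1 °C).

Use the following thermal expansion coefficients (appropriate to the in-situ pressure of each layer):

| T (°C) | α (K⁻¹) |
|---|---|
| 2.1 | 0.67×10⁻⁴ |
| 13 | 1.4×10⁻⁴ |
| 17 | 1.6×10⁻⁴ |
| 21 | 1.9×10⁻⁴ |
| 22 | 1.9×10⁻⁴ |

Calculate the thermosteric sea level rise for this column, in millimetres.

Layer 1 at 22 °C → α = 1.9×10⁻⁴ K⁻¹
Layer 2 at 13 °C → α = 1.4×10⁻⁴ K⁻¹
Layer 3 at 2.1 °C → α = 0.67×10⁻⁴ K⁻¹
Layer 1: 270 × 2.1 × 1.9×10⁻⁴ = 0.10773 m
1.4×10⁻⁴ × 1.2 × 570 = 0.09576 m
Layer 3: 0.67×10⁻⁴ × 1700 × 0.5 = 0.05695 m
Δh = 0.10773 + 0.09576 + 0.05695 = 0.26044 m ≈ 260 mm

Δh = 260 mm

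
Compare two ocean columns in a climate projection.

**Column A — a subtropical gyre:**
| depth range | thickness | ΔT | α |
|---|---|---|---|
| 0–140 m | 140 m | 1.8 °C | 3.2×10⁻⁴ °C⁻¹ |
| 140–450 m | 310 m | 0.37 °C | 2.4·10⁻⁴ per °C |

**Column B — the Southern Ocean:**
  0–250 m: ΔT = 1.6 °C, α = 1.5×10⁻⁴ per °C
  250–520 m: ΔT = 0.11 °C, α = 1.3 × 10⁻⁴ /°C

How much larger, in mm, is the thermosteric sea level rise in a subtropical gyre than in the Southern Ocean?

44 mm

A 140 × 1.8 × 3.2×10⁻⁴ = 0.08064 m
A 140–450 m: 2.4×10⁻⁴ × 0.37 × 310 = 0.027528 m
A total: 0.108168 m
B 0–250 m: 1.6 × 1.5×10⁻⁴ × 250 = 0.06000 m
B 0.11 × 270 × 1.3×10⁻⁴ = 0.003861 m
B total: 0.063861 m
Difference: 0.108168 − 0.063861 = 0.044307 m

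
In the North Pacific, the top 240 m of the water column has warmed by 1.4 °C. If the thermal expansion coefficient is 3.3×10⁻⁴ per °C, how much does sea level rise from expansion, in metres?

Δh = αΔT·H = 3.3×10⁻⁴ × 1.4 × 240 = 0.11088 m

0.111 m of thermosteric rise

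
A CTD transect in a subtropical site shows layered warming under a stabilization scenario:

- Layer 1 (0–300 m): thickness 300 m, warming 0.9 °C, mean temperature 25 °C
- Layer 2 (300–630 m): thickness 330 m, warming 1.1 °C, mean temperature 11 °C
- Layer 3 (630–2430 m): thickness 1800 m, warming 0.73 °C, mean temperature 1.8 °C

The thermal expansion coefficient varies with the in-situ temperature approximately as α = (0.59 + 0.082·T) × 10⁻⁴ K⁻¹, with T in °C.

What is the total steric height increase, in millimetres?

Δh = 222 mm

Layer 1: α = (0.59 + 0.082×25)×10⁻⁴ = 2.64×10⁻⁴ K⁻¹
Layer 2: α = (0.59 + 0.082×11)×10⁻⁴ = 1.492×10⁻⁴ K⁻¹
Layer 3: α = (0.59 + 0.082×1.8)×10⁻⁴ = 0.7376×10⁻⁴ K⁻¹
300 × 2.64×10⁻⁴ × 0.9 = 0.07128 m
1.1 × 330 × 1.492×10⁻⁴ = 0.0541596 m
630–2430 m: 0.73 × 0.7376×10⁻⁴ × 1800 = 0.09692064 m
Δh = 0.07128 + 0.0541596 + 0.09692064 = 0.22236024 m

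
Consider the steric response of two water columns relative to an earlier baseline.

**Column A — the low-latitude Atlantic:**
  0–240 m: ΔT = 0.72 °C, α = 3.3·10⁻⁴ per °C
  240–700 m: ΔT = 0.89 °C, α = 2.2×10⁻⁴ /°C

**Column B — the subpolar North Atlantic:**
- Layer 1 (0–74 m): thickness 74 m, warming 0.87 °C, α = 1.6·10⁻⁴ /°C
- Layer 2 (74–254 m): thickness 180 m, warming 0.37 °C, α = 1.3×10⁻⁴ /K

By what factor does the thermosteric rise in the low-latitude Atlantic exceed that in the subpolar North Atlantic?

A 0–240 m: 0.72 × 3.3×10⁻⁴ × 240 = 0.057024 m
A Layer 2: 2.2×10⁻⁴ × 460 × 0.89 = 0.090068 m
A total: 0.147092 m
B Layer 1: 74 × 1.6×10⁻⁴ × 0.87 = 0.0103008 m
B 180 × 1.3×10⁻⁴ × 0.37 = 0.008658 m
B total: 0.0189588 m
Ratio: 0.147092 / 0.0189588 ≈ 7.759

a factor of 7.76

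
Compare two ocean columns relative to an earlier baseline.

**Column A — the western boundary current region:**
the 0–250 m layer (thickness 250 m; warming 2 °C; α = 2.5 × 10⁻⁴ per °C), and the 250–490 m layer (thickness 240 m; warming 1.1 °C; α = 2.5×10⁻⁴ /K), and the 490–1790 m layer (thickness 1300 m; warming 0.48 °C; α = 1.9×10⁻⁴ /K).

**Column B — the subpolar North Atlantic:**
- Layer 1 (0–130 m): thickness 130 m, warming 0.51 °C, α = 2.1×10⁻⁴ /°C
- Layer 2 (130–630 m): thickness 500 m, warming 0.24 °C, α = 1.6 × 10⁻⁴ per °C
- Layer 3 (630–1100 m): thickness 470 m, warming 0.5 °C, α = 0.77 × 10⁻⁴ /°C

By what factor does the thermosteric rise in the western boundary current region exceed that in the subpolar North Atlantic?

A Layer 1: 2 × 250 × 2.5×10⁻⁴ = 0.12500 m
A 2.5×10⁻⁴ × 240 × 1.1 = 0.06600 m
A 0.48 × 1.9×10⁻⁴ × 1300 = 0.11856 m
A total: 0.30956 m
B 2.1×10⁻⁴ × 130 × 0.51 = 0.013923 m
B 500 × 1.6×10⁻⁴ × 0.24 = 0.01920 m
B 0.5 × 470 × 0.77×10⁻⁴ = 0.018095 m
B total: 0.051218 m
Ratio: 0.30956 / 0.051218 ≈ 6.044

6.0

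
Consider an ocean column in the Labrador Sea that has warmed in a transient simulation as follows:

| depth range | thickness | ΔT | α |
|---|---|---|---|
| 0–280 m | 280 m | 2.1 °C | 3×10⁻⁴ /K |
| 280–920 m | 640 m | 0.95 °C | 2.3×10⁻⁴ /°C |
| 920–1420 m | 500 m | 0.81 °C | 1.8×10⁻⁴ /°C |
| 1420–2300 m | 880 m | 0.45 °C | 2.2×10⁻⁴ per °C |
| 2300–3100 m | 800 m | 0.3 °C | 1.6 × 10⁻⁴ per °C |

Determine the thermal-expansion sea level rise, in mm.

Δh = 515 mm

0–280 m: 2.1 × 3×10⁻⁴ × 280 = 0.17640 m
280–920 m: 2.3×10⁻⁴ × 0.95 × 640 = 0.13984 m
920–1420 m: 0.81 × 1.8×10⁻⁴ × 500 = 0.07290 m
Layer 4: 880 × 0.45 × 2.2×10⁻⁴ = 0.08712 m
800 × 0.3 × 1.6×10⁻⁴ = 0.03840 m
Δh = 0.17640 + 0.13984 + 0.07290 + 0.08712 + 0.03840 = 0.51466 m ≈ 515 mm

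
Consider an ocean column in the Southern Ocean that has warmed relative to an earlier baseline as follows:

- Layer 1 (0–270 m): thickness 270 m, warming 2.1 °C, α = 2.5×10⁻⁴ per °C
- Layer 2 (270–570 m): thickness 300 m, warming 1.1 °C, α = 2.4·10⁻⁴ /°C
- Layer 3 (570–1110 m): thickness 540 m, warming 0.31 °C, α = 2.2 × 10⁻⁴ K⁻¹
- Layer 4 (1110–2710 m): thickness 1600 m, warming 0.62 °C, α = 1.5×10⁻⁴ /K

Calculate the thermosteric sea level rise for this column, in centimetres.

about 40.7 cm

0–270 m: 270 × 2.5×10⁻⁴ × 2.1 = 0.14175 m
1.1 × 300 × 2.4×10⁻⁴ = 0.07920 m
570–1110 m: 2.2×10⁻⁴ × 0.31 × 540 = 0.036828 m
Layer 4: 0.62 × 1600 × 1.5×10⁻⁴ = 0.14880 m
Δh = 0.14175 + 0.07920 + 0.036828 + 0.14880 = 0.406578 m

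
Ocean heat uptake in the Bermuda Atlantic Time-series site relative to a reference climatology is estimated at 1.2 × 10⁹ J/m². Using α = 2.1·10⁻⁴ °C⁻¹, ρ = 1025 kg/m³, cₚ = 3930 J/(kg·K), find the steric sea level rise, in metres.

about 0.063 m

Δh = αQ/(ρcₚ) = 2.1×10⁻⁴ × 1.2×10⁹ / (1025 × 3930) ≈ 0.062558 m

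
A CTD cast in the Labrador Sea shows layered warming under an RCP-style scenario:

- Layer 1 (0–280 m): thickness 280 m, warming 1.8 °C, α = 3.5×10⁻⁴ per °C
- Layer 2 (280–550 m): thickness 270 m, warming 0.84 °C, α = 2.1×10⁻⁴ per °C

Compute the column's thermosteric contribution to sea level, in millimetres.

0–280 m: 280 × 1.8 × 3.5×10⁻⁴ = 0.17640 m
Layer 2: 270 × 2.1×10⁻⁴ × 0.84 = 0.047628 m
Δh = 0.17640 + 0.047628 = 0.224028 m

about 224 mm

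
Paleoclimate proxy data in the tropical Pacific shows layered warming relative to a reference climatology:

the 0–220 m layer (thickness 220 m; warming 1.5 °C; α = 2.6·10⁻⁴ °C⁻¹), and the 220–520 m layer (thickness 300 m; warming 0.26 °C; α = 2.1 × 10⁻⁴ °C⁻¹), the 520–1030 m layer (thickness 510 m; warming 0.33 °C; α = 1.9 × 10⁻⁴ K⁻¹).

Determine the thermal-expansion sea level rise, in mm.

about 134 mm

2.6×10⁻⁴ × 1.5 × 220 = 0.08580 m
2.1×10⁻⁴ × 0.26 × 300 = 0.01638 m
520–1030 m: 1.9×10⁻⁴ × 0.33 × 510 = 0.031977 m
Δh = 0.08580 + 0.01638 + 0.031977 = 0.134157 m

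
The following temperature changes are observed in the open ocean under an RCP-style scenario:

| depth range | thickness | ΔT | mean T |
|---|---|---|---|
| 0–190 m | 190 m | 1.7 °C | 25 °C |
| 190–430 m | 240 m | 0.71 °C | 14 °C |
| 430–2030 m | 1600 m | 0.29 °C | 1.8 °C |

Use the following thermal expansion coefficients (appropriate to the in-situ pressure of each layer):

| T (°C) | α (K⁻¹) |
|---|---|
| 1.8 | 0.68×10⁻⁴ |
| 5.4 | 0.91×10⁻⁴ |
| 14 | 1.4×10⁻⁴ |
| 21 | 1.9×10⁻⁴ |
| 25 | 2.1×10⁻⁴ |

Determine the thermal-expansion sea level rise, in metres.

Layer 1 at 25 °C → α = 2.1×10⁻⁴ K⁻¹
Layer 2 at 14 °C → α = 1.4×10⁻⁴ K⁻¹
Layer 3 at 1.8 °C → α = 0.68×10⁻⁴ K⁻¹
190 × 2.1×10⁻⁴ × 1.7 = 0.06783 m
240 × 1.4×10⁻⁴ × 0.71 = 0.023856 m
Layer 3: 0.68×10⁻⁴ × 0.29 × 1600 = 0.031552 m
Δh = 0.06783 + 0.023856 + 0.031552 = 0.123238 m

Δh ≈ 0.12 m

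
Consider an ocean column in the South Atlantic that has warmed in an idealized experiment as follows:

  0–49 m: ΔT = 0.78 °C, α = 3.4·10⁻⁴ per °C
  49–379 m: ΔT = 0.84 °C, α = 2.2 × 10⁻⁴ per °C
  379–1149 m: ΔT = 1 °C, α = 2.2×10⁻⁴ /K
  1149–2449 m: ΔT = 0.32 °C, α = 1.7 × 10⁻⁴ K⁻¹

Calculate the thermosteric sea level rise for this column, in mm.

Layer 1: 0.78 × 49 × 3.4×10⁻⁴ = 0.0129948 m
49–379 m: 330 × 0.84 × 2.2×10⁻⁴ = 0.060984 m
1 × 770 × 2.2×10⁻⁴ = 0.16940 m
Layer 4: 1300 × 0.32 × 1.7×10⁻⁴ = 0.07072 m
Δh = 0.0129948 + 0.060984 + 0.16940 + 0.07072 = 0.3140988 m

about 314 mm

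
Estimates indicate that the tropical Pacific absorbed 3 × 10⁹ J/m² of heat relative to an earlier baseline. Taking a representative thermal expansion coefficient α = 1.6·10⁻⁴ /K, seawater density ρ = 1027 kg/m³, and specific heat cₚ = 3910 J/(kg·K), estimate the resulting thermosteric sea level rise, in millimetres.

Δh = αQ/(ρcₚ) = 1.6×10⁻⁴ × 3×10⁹ / (1027 × 3910) ≈ 0.11953 m

120 mm of thermosteric rise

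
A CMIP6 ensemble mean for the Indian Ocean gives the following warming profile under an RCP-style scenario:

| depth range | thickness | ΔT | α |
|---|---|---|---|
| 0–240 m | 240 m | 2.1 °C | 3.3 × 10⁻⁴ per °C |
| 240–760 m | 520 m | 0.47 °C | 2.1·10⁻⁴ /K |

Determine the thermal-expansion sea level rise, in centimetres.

0–240 m: 2.1 × 3.3×10⁻⁴ × 240 = 0.16632 m
520 × 0.47 × 2.1×10⁻⁴ = 0.051324 m
Δh = 0.16632 + 0.051324 = 0.217644 m ≈ 21.8 cm

Δh ≈ 21.8 cm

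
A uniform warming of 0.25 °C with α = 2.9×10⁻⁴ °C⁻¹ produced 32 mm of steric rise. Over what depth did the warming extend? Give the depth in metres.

H ≈ 441 m

H = Δh/(αΔT) = 0.032 / (2.9×10⁻⁴ × 0.25) ≈ 441.4 m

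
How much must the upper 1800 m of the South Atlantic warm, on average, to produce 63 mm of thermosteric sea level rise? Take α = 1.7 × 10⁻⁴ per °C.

0.21 °C

ΔT = Δh/(αH) = 0.063 / (1.7×10⁻⁴ × 1800) ≈ 0.2059 °C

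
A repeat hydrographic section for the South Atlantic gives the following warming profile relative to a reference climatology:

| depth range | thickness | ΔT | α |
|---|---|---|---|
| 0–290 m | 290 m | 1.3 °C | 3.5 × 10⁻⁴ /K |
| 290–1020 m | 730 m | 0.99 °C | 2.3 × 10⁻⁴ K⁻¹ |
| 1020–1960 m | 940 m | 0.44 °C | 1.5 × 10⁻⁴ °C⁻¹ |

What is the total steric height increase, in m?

about 0.36 m

0–290 m: 3.5×10⁻⁴ × 290 × 1.3 = 0.13195 m
730 × 2.3×10⁻⁴ × 0.99 = 0.166221 m
Layer 3: 1.5×10⁻⁴ × 0.44 × 940 = 0.06204 m
Δh = 0.13195 + 0.166221 + 0.06204 = 0.360211 m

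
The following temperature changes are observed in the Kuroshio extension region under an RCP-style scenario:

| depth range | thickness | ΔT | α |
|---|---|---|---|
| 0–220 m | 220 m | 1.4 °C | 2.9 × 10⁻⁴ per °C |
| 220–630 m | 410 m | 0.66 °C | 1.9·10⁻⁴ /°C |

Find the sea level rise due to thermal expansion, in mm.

220 × 1.4 × 2.9×10⁻⁴ = 0.08932 m
1.9×10⁻⁴ × 0.66 × 410 = 0.051414 m
Δh = 0.08932 + 0.051414 = 0.140734 m

about 141 mm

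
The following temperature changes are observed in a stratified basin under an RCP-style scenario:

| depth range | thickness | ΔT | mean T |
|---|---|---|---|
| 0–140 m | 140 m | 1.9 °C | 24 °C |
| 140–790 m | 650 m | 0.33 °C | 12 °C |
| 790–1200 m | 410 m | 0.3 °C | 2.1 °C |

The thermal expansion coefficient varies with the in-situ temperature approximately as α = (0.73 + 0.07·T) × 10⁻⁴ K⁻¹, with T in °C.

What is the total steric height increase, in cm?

Layer 1: α = (0.73 + 0.07×24)×10⁻⁴ = 2.41×10⁻⁴ K⁻¹
Layer 2: α = (0.73 + 0.07×12)×10⁻⁴ = 1.57×10⁻⁴ K⁻¹
Layer 3: α = (0.73 + 0.07×2.1)×10⁻⁴ = 0.877×10⁻⁴ K⁻¹
140 × 2.41×10⁻⁴ × 1.9 = 0.064106 m
0.33 × 650 × 1.57×10⁻⁴ = 0.0336765 m
790–1200 m: 410 × 0.877×10⁻⁴ × 0.3 = 0.0107871 m
Δh = 0.064106 + 0.0336765 + 0.0107871 = 0.1085696 m ≈ 10.9 cm

Δh = 10.9 cm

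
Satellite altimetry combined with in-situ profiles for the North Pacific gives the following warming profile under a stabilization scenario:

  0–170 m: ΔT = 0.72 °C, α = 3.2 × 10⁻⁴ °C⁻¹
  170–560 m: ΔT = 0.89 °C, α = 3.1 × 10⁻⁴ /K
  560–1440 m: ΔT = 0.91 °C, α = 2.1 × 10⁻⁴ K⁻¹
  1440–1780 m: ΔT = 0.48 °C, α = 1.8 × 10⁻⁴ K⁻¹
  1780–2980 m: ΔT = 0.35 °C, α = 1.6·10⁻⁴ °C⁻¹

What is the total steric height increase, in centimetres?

41.2 cm

0–170 m: 3.2×10⁻⁴ × 0.72 × 170 = 0.039168 m
Layer 2: 0.89 × 3.1×10⁻⁴ × 390 = 0.107601 m
0.91 × 2.1×10⁻⁴ × 880 = 0.168168 m
1.8×10⁻⁴ × 0.48 × 340 = 0.029376 m
1780–2980 m: 1.6×10⁻⁴ × 0.35 × 1200 = 0.06720 m
Δh = 0.039168 + 0.107601 + 0.168168 + 0.029376 + 0.06720 = 0.411513 m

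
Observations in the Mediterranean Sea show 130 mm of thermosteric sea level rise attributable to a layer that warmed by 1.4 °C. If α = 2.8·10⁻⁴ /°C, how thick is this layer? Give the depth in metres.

H = Δh/(αΔT) = 0.13 / (2.8×10⁻⁴ × 1.4) ≈ 331.6 m

332 m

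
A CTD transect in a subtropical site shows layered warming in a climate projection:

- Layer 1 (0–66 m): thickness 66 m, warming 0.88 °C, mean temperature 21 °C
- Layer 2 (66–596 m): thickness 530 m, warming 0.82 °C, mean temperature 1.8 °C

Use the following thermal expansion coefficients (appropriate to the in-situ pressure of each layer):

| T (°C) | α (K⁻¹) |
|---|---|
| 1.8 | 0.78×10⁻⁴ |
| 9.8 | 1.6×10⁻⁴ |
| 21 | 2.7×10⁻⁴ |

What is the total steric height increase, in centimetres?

Layer 1 at 21 °C → α = 2.7×10⁻⁴ K⁻¹
Layer 2 at 1.8 °C → α = 0.78×10⁻⁴ K⁻¹
0.88 × 66 × 2.7×10⁻⁴ = 0.0156816 m
530 × 0.82 × 0.78×10⁻⁴ = 0.0338988 m
Δh = 0.0156816 + 0.0338988 = 0.0495804 m

4.96 cm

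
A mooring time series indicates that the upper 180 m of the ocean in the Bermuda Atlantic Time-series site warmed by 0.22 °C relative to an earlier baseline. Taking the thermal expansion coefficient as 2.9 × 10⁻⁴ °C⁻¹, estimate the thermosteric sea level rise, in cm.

Δh = αΔT·H = 2.9×10⁻⁴ × 0.22 × 180 = 0.011484 m

1.1 cm of thermosteric rise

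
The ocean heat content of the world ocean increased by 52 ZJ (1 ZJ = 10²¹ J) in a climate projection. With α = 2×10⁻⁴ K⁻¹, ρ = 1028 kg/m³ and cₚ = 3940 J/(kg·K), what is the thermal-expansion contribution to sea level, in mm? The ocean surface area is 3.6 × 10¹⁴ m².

Per unit area: Q = 52×10²¹ / (3.6×10¹⁴) ≈ 1.444×10⁸ J/m²
Δh = αQ/(ρcₚ) = 2×10⁻⁴ × 1.444×10⁸ / (1028 × 3940) ≈ 0.0071303 m

7.13 mm of thermosteric rise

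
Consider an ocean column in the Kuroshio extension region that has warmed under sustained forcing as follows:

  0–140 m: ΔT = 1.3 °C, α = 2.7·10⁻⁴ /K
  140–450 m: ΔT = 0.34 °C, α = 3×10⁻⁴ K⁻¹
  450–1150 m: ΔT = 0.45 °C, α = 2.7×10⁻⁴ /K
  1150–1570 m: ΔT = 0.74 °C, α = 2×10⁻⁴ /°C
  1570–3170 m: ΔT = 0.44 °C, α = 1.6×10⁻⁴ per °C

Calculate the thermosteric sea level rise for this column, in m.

Layer 1: 2.7×10⁻⁴ × 1.3 × 140 = 0.04914 m
Layer 2: 3×10⁻⁴ × 310 × 0.34 = 0.03162 m
Layer 3: 700 × 2.7×10⁻⁴ × 0.45 = 0.08505 m
2×10⁻⁴ × 0.74 × 420 = 0.06216 m
0.44 × 1600 × 1.6×10⁻⁴ = 0.11264 m
Δh = 0.04914 + 0.03162 + 0.08505 + 0.06216 + 0.11264 = 0.34061 m

about 0.341 m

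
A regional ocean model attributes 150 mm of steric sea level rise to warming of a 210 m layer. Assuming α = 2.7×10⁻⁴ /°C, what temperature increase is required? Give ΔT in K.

2.65 K

ΔT = Δh/(αH) = 0.15 / (2.7×10⁻⁴ × 210) ≈ 2.646 K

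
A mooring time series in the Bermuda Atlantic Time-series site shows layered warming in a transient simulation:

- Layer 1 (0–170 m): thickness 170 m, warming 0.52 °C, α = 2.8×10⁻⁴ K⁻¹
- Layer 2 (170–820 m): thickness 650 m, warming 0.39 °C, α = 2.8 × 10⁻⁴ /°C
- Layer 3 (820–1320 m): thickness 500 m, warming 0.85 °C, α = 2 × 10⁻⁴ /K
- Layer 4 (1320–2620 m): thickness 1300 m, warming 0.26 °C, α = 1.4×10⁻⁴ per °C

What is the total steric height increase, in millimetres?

230 mm of thermosteric rise

Layer 1: 0.52 × 170 × 2.8×10⁻⁴ = 0.024752 m
650 × 0.39 × 2.8×10⁻⁴ = 0.07098 m
820–1320 m: 0.85 × 2×10⁻⁴ × 500 = 0.08500 m
1.4×10⁻⁴ × 0.26 × 1300 = 0.04732 m
Δh = 0.024752 + 0.07098 + 0.08500 + 0.04732 = 0.228052 m ≈ 230 mm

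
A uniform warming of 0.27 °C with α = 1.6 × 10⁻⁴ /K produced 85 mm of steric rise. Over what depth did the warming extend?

H = Δh/(αΔT) = 0.085 / (1.6×10⁻⁴ × 0.27) ≈ 1968 m

about 2000 m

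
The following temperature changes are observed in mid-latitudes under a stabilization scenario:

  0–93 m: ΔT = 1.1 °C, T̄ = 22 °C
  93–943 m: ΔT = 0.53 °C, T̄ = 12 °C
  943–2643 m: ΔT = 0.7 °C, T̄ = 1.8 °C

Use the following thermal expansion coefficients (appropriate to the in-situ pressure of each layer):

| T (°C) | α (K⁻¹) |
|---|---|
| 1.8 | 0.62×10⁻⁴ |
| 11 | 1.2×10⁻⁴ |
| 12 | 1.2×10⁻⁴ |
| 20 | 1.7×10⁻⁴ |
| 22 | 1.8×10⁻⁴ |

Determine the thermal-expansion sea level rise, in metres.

Δh = 0.146 m

Layer 1 at 22 °C → α = 1.8×10⁻⁴ K⁻¹
Layer 2 at 12 °C → α = 1.2×10⁻⁴ K⁻¹
Layer 3 at 1.8 °C → α = 0.62×10⁻⁴ K⁻¹
1.1 × 93 × 1.8×10⁻⁴ = 0.018414 m
93–943 m: 850 × 1.2×10⁻⁴ × 0.53 = 0.05406 m
0.62×10⁻⁴ × 1700 × 0.7 = 0.07378 m
Δh = 0.018414 + 0.05406 + 0.07378 = 0.146254 m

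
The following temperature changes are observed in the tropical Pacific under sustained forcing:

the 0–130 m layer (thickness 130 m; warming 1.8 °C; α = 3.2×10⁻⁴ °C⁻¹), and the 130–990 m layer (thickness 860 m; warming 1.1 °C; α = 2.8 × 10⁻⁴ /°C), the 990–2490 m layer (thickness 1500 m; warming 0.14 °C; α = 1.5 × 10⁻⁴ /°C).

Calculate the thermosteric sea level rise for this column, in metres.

Δh = 0.37 m

3.2×10⁻⁴ × 130 × 1.8 = 0.07488 m
1.1 × 2.8×10⁻⁴ × 860 = 0.26488 m
Layer 3: 1500 × 1.5×10⁻⁴ × 0.14 = 0.03150 m
Δh = 0.07488 + 0.26488 + 0.03150 = 0.37126 m ≈ 0.37 m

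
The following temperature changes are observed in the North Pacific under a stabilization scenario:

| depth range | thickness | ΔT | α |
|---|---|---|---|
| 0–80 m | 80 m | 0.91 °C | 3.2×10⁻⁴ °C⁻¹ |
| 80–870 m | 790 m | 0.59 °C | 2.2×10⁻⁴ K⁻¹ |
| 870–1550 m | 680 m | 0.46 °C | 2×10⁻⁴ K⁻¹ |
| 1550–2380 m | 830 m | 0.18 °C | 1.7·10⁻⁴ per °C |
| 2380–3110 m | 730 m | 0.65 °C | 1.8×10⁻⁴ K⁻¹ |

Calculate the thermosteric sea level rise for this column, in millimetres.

0.91 × 3.2×10⁻⁴ × 80 = 0.023296 m
80–870 m: 0.59 × 790 × 2.2×10⁻⁴ = 0.102542 m
870–1550 m: 680 × 2×10⁻⁴ × 0.46 = 0.06256 m
1550–2380 m: 1.7×10⁻⁴ × 830 × 0.18 = 0.025398 m
2380–3110 m: 1.8×10⁻⁴ × 0.65 × 730 = 0.08541 m
Δh = 0.023296 + 0.102542 + 0.06256 + 0.025398 + 0.08541 = 0.299206 m ≈ 299 mm

299 mm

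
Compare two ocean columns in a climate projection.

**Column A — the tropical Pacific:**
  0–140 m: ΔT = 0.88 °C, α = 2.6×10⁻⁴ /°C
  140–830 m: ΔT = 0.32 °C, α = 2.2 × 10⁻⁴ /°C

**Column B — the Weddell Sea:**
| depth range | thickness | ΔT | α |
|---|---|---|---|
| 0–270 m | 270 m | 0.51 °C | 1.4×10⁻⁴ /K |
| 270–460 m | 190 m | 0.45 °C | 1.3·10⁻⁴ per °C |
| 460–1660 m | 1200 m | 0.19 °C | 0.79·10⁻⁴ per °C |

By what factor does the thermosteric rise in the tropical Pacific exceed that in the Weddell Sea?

a factor of 1.67

A Layer 1: 0.88 × 2.6×10⁻⁴ × 140 = 0.032032 m
A Layer 2: 0.32 × 690 × 2.2×10⁻⁴ = 0.048576 m
A total: 0.080608 m
B 0.51 × 270 × 1.4×10⁻⁴ = 0.019278 m
B 0.45 × 190 × 1.3×10⁻⁴ = 0.011115 m
B 0.19 × 0.79×10⁻⁴ × 1200 = 0.018012 m
B total: 0.048405 m
Ratio: 0.080608 / 0.048405 ≈ 1.665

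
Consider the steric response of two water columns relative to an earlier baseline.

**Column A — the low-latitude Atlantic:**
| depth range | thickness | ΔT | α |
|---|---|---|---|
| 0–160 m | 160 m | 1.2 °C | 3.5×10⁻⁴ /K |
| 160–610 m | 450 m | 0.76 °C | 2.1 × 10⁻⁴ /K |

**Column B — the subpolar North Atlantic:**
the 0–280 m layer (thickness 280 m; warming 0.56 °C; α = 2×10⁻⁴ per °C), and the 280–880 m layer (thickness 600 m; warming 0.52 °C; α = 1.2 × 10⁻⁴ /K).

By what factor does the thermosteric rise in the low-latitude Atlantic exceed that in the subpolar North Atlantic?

a factor of 2.02

A 0–160 m: 3.5×10⁻⁴ × 1.2 × 160 = 0.06720 m
A Layer 2: 2.1×10⁻⁴ × 450 × 0.76 = 0.07182 m
A total: 0.13902 m
B 280 × 2×10⁻⁴ × 0.56 = 0.03136 m
B 0.52 × 600 × 1.2×10⁻⁴ = 0.03744 m
B total: 0.06880 m
Ratio: 0.13902 / 0.06880 ≈ 2.021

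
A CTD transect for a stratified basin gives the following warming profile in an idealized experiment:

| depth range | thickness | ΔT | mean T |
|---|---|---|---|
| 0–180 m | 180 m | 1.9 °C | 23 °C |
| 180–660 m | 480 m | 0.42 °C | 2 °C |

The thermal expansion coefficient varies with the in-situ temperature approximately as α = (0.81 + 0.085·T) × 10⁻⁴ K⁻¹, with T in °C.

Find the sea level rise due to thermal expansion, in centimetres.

Layer 1: α = (0.81 + 0.085×23)×10⁻⁴ = 2.765×10⁻⁴ K⁻¹
Layer 2: α = (0.81 + 0.085×2)×10⁻⁴ = 0.98×10⁻⁴ K⁻¹
180 × 2.765×10⁻⁴ × 1.9 = 0.094563 m
480 × 0.98×10⁻⁴ × 0.42 = 0.0197568 m
Δh = 0.094563 + 0.0197568 = 0.1143198 m

Δh = 11.4 cm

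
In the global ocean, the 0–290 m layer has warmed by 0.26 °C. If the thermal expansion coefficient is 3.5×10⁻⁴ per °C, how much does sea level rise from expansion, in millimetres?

about 26.4 mm

Δh = αΔT·H = 3.5×10⁻⁴ × 0.26 × 290 = 0.02639 m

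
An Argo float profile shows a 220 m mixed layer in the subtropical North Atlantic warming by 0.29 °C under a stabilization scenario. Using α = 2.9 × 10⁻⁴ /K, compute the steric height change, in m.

Δh = αΔT·H = 2.9×10⁻⁴ × 0.29 × 220 = 0.018502 m

about 0.0185 m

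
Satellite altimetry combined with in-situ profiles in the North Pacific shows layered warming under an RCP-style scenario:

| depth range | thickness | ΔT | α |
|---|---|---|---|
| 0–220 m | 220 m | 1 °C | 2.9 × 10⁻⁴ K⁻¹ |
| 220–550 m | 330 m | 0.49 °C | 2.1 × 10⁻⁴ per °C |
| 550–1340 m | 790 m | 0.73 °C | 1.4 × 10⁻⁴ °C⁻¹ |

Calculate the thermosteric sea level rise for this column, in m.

Layer 1: 2.9×10⁻⁴ × 1 × 220 = 0.06380 m
Layer 2: 0.49 × 330 × 2.1×10⁻⁴ = 0.033957 m
0.73 × 790 × 1.4×10⁻⁴ = 0.080738 m
Δh = 0.06380 + 0.033957 + 0.080738 = 0.178495 m

0.18 m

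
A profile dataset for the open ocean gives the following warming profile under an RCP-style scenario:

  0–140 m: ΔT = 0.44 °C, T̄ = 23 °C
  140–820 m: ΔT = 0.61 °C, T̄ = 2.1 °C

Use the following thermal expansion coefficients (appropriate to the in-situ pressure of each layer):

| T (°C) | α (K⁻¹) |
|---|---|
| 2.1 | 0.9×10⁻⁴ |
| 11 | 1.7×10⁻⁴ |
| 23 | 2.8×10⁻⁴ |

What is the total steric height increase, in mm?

Layer 1 at 23 °C → α = 2.8×10⁻⁴ K⁻¹
Layer 2 at 2.1 °C → α = 0.9×10⁻⁴ K⁻¹
0–140 m: 2.8×10⁻⁴ × 0.44 × 140 = 0.017248 m
140–820 m: 0.9×10⁻⁴ × 0.61 × 680 = 0.037332 m
Δh = 0.017248 + 0.037332 = 0.05458 m

54.6 mm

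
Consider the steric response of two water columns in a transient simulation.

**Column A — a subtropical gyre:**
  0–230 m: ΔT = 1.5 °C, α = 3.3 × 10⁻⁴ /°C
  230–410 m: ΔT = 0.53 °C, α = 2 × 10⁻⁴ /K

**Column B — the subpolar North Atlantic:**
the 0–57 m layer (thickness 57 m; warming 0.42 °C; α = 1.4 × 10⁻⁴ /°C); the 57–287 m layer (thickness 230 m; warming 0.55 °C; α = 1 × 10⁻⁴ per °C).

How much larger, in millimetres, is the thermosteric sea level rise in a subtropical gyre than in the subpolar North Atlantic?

117 mm larger

A 230 × 1.5 × 3.3×10⁻⁴ = 0.11385 m
A 0.53 × 180 × 2×10⁻⁴ = 0.01908 m
A total: 0.13293 m
B 0.42 × 1.4×10⁻⁴ × 57 = 0.0033516 m
B Layer 2: 230 × 0.55 × 1×10⁻⁴ = 0.01265 m
B total: 0.0160016 m
Difference: 0.13293 − 0.0160016 = 0.1169284 m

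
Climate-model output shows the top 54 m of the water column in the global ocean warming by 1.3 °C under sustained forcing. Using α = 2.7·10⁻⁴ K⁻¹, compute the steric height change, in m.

Δh = αΔT·H = 2.7×10⁻⁴ × 1.3 × 54 = 0.018954 m

about 0.019 m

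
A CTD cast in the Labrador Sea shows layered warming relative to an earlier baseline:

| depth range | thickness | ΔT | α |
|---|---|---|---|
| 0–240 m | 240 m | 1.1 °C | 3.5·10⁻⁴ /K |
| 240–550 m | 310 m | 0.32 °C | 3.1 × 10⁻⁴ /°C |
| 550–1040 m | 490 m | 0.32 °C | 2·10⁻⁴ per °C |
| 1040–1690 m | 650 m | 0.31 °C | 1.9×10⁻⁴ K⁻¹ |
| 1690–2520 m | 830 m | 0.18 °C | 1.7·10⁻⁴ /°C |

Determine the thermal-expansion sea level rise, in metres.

0–240 m: 1.1 × 240 × 3.5×10⁻⁴ = 0.09240 m
3.1×10⁻⁴ × 0.32 × 310 = 0.030752 m
490 × 2×10⁻⁴ × 0.32 = 0.03136 m
1040–1690 m: 650 × 0.31 × 1.9×10⁻⁴ = 0.038285 m
1690–2520 m: 0.18 × 830 × 1.7×10⁻⁴ = 0.025398 m
Δh = 0.09240 + 0.030752 + 0.03136 + 0.038285 + 0.025398 = 0.218195 m ≈ 0.218 m

0.218 m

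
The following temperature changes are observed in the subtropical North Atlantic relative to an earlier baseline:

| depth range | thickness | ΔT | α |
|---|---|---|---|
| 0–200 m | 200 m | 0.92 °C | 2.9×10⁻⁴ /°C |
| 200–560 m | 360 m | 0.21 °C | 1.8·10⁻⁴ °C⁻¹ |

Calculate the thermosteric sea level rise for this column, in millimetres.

Δh ≈ 67.0 mm

Layer 1: 2.9×10⁻⁴ × 0.92 × 200 = 0.05336 m
200–560 m: 0.21 × 360 × 1.8×10⁻⁴ = 0.013608 m
Δh = 0.05336 + 0.013608 = 0.066968 m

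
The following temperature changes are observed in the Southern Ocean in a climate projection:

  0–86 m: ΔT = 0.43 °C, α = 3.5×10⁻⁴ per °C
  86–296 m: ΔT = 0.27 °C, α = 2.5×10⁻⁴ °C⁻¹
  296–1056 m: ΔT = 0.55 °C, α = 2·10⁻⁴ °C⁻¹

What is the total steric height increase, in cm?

Δh ≈ 11.1 cm

Layer 1: 86 × 3.5×10⁻⁴ × 0.43 = 0.012943 m
Layer 2: 2.5×10⁻⁴ × 0.27 × 210 = 0.014175 m
0.55 × 2×10⁻⁴ × 760 = 0.08360 m
Δh = 0.012943 + 0.014175 + 0.08360 = 0.110718 m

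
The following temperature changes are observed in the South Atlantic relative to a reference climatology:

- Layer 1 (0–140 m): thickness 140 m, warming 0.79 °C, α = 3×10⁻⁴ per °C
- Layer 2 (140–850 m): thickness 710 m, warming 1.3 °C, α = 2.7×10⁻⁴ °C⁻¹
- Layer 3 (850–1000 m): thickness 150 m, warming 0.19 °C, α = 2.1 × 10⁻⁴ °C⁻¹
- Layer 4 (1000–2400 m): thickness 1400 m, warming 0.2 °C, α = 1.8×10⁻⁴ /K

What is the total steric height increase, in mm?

140 × 3×10⁻⁴ × 0.79 = 0.03318 m
Layer 2: 710 × 1.3 × 2.7×10⁻⁴ = 0.24921 m
2.1×10⁻⁴ × 150 × 0.19 = 0.005985 m
Layer 4: 1.8×10⁻⁴ × 0.2 × 1400 = 0.05040 m
Δh = 0.03318 + 0.24921 + 0.005985 + 0.05040 = 0.338775 m

Δh ≈ 339 mm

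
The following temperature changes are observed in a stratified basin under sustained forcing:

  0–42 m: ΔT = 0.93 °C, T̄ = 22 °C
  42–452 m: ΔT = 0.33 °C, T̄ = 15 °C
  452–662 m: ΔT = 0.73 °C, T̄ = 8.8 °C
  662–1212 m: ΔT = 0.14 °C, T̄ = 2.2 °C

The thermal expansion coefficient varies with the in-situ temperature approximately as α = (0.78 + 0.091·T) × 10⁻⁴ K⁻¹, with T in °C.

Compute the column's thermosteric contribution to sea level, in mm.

Δh ≈ 71.7 mm

Layer 1: α = (0.78 + 0.091×22)×10⁻⁴ = 2.782×10⁻⁴ K⁻¹
Layer 2: α = (0.78 + 0.091×15)×10⁻⁴ = 2.145×10⁻⁴ K⁻¹
Layer 3: α = (0.78 + 0.091×8.8)×10⁻⁴ = 1.5808×10⁻⁴ K⁻¹
Layer 4: α = (0.78 + 0.091×2.2)×10⁻⁴ = 0.9802×10⁻⁴ K⁻¹
0.93 × 42 × 2.782×10⁻⁴ = 0.010866492 m
410 × 2.145×10⁻⁴ × 0.33 = 0.02902185 m
Layer 3: 0.73 × 210 × 1.5808×10⁻⁴ = 0.024233664 m
550 × 0.9802×10⁻⁴ × 0.14 = 0.00754754 m
Δh = 0.010866492 + 0.02902185 + 0.024233664 + 0.00754754 = 0.071669546 m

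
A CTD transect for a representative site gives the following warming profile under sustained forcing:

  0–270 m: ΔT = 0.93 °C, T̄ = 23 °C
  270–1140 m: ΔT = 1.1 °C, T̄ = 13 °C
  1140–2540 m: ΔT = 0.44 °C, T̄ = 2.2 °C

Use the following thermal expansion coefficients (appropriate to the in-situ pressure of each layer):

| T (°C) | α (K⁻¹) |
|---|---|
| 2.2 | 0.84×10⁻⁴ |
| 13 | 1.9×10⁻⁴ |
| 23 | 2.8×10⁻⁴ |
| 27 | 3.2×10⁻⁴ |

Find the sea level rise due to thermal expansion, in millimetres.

Layer 1 at 23 °C → α = 2.8×10⁻⁴ K⁻¹
Layer 2 at 13 °C → α = 1.9×10⁻⁴ K⁻¹
Layer 3 at 2.2 °C → α = 0.84×10⁻⁴ K⁻¹
0.93 × 2.8×10⁻⁴ × 270 = 0.070308 m
1.9×10⁻⁴ × 870 × 1.1 = 0.18183 m
0.84×10⁻⁴ × 0.44 × 1400 = 0.051744 m
Δh = 0.070308 + 0.18183 + 0.051744 = 0.303882 m

304 mm of thermosteric rise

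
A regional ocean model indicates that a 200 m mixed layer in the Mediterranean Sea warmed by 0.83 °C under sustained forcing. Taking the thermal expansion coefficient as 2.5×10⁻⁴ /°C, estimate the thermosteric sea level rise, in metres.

Δh = αΔT·H = 2.5×10⁻⁴ × 0.83 × 200 = 0.04150 m

Δh ≈ 0.0415 m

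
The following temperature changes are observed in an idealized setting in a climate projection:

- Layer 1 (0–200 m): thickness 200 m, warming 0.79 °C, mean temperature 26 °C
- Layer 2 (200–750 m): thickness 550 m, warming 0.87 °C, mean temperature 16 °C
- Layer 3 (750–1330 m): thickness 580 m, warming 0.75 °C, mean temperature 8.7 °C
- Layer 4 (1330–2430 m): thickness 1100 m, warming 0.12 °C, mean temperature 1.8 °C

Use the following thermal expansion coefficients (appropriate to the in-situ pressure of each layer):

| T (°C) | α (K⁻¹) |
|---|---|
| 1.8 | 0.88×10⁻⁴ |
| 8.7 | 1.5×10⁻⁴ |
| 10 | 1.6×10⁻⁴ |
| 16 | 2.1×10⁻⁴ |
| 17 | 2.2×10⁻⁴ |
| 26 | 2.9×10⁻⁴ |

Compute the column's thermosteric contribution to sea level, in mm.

Δh = 220 mm

Layer 1 at 26 °C → α = 2.9×10⁻⁴ K⁻¹
Layer 2 at 16 °C → α = 2.1×10⁻⁴ K⁻¹
Layer 3 at 8.7 °C → α = 1.5×10⁻⁴ K⁻¹
Layer 4 at 1.8 °C → α = 0.88×10⁻⁴ K⁻¹
200 × 2.9×10⁻⁴ × 0.79 = 0.04582 m
200–750 m: 0.87 × 550 × 2.1×10⁻⁴ = 0.100485 m
Layer 3: 580 × 0.75 × 1.5×10⁻⁴ = 0.06525 m
0.88×10⁻⁴ × 1100 × 0.12 = 0.011616 m
Δh = 0.04582 + 0.100485 + 0.06525 + 0.011616 = 0.223171 m ≈ 220 mm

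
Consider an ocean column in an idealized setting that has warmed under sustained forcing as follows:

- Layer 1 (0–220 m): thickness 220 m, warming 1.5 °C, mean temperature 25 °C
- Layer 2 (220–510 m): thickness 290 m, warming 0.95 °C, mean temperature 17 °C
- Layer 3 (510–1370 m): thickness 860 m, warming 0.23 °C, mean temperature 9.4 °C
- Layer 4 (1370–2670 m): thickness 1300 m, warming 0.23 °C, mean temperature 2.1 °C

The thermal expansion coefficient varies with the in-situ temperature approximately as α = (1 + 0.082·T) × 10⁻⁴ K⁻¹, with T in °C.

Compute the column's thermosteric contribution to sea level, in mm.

Layer 1: α = (1 + 0.082×25)×10⁻⁴ = 3.05×10⁻⁴ K⁻¹
Layer 2: α = (1 + 0.082×17)×10⁻⁴ = 2.394×10⁻⁴ K⁻¹
Layer 3: α = (1 + 0.082×9.4)×10⁻⁴ = 1.7708×10⁻⁴ K⁻¹
Layer 4: α = (1 + 0.082×2.1)×10⁻⁴ = 1.1722×10⁻⁴ K⁻¹
220 × 1.5 × 3.05×10⁻⁴ = 0.10065 m
Layer 2: 290 × 2.394×10⁻⁴ × 0.95 = 0.0659547 m
510–1370 m: 1.7708×10⁻⁴ × 0.23 × 860 = 0.035026424 m
Layer 4: 0.23 × 1300 × 1.1722×10⁻⁴ = 0.03504878 m
Δh = 0.10065 + 0.0659547 + 0.035026424 + 0.03504878 = 0.236679904 m

about 240 mm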